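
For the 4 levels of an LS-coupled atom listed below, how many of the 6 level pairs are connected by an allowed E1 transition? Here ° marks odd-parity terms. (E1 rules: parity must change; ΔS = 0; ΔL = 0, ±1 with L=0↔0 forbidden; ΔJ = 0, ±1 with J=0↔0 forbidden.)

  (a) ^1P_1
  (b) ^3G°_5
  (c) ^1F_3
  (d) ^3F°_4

0

(a)–(b): forbidden (ΔS, ΔL, ΔJ).
(a)–(c): forbidden (parity, ΔL, ΔJ).
(a)–(d): forbidden (ΔS, ΔL, ΔJ).
(b)–(c): forbidden (ΔS, ΔJ).
(b)–(d): forbidden (parity).
(c)–(d): forbidden (ΔS).
Allowed pairs: 0 of 6.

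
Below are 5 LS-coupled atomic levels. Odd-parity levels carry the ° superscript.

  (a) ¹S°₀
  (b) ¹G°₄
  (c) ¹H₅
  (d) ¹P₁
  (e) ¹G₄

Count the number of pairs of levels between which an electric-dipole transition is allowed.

3

(a)–(b): forbidden (parity, ΔL, ΔJ).
(a)–(c): forbidden (ΔL, ΔJ).
(a)–(d): allowed.
(a)–(e): forbidden (ΔL, ΔJ).
(b)–(c): allowed.
(b)–(d): forbidden (ΔL, ΔJ).
(b)–(e): allowed.
(c)–(d): forbidden (parity, ΔL, ΔJ).
(c)–(e): forbidden (parity).
(d)–(e): forbidden (parity, ΔL, ΔJ).
Allowed pairs: 3 of 10.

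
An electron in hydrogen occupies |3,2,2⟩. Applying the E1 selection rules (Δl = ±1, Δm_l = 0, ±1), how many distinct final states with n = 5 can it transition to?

4

E1 requires Δl = ±1, so l_f ∈ {1, 3}; with 0 ≤ l_f ≤ n_f−1 = 4, the allowed l_f values are {1, 3}.
For l_f = 1: m_f ∈ {m_i−1, m_i, m_i+1} ∩ [−1, 1] = {1} → 1 state.
For l_f = 3: m_f ∈ {m_i−1, m_i, m_i+1} ∩ [−3, 3] = {1, 2, 3} → 3 states.
Total: 4.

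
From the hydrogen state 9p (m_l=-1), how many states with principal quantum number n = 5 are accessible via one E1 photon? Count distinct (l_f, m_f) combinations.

E1 requires Δl = ±1, so l_f ∈ {0, 2}; with 0 ≤ l_f ≤ n_f−1 = 4, the allowed l_f values are {0, 2}.
For l_f = 0: m_f ∈ {m_i−1, m_i, m_i+1} ∩ [−0, 0] = {0} → 1 state.
For l_f = 2: m_f ∈ {m_i−1, m_i, m_i+1} ∩ [−2, 2] = {-2, -1, 0} → 3 states.
Total: 4.

4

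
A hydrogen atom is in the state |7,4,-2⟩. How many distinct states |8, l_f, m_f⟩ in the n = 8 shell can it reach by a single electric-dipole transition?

E1 requires Δl = ±1, so l_f ∈ {3, 5}; with 0 ≤ l_f ≤ n_f−1 = 7, the allowed l_f values are {3, 5}.
For l_f = 3: m_f ∈ {m_i−1, m_i, m_i+1} ∩ [−3, 3] = {-3, -2, -1} → 3 states.
For l_f = 5: m_f ∈ {m_i−1, m_i, m_i+1} ∩ [−5, 5] = {-3, -2, -1} → 3 states.
Total: 6.

6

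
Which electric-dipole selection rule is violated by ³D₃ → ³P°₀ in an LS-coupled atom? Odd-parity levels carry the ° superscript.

the ΔJ = 0, ±1 rule

Initial level: S=1, L=2, J=3, parity even. Final level: S=1, L=1, J=0, parity odd.
Parity must change: even → odd — passes.
ΔS = 0: S: 1 → 1 — passes.
ΔL = 0, ±1 (not L=0↔0): L: 2 → 1, ΔL = -1 — passes.
ΔJ = 0, ±1 (not J=0↔0): J: 3 → 0, ΔJ = -3 — fails.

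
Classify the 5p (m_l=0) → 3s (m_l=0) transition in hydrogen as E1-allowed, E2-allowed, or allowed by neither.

Δl = 0 − 1 = -1; l_i + l_f = 1.
Δm_l = +0.
E1 (Δl = ±1, |Δm_l| ≤ 1): satisfied.
E2 (Δl = 0,±2, l_i+l_f ≥ 2, |Δm_l| ≤ 2): not satisfied.

E1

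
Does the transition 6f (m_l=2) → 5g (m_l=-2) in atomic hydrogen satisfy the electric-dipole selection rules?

l: 3 → 4 (Δl = +1). Δl = ±1 passes.
m_l: 2 → -2 (Δm_l = -4). |Δm_l| ≤ 1 fails.
The transition is electric-dipole forbidden.

forbidden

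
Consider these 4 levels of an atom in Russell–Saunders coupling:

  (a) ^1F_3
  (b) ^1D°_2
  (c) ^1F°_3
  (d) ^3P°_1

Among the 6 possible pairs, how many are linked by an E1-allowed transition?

(a)–(b): allowed.
(a)–(c): allowed.
(a)–(d): forbidden (ΔS, ΔL, ΔJ).
(b)–(c): forbidden (parity).
(b)–(d): forbidden (parity, ΔS).
(c)–(d): forbidden (parity, ΔS, ΔL, ΔJ).
Allowed pairs: 2 of 6.

2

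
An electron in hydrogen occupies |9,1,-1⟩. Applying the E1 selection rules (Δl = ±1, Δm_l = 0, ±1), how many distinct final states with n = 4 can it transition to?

4

E1 requires Δl = ±1, so l_f ∈ {0, 2}; with 0 ≤ l_f ≤ n_f−1 = 3, the allowed l_f values are {0, 2}.
For l_f = 0: m_f ∈ {m_i−1, m_i, m_i+1} ∩ [−0, 0] = {0} → 1 state.
For l_f = 2: m_f ∈ {m_i−1, m_i, m_i+1} ∩ [−2, 2] = {-2, -1, 0} → 3 states.
Total: 4.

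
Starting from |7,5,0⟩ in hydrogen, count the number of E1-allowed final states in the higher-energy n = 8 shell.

E1 requires Δl = ±1, so l_f ∈ {4, 6}; with 0 ≤ l_f ≤ n_f−1 = 7, the allowed l_f values are {4, 6}.
For l_f = 4: m_f ∈ {m_i−1, m_i, m_i+1} ∩ [−4, 4] = {-1, 0, 1} → 3 states.
For l_f = 6: m_f ∈ {m_i−1, m_i, m_i+1} ∩ [−6, 6] = {-1, 0, 1} → 3 states.
Total: 6.

6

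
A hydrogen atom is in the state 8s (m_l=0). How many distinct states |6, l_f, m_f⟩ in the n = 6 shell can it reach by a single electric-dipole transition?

E1 requires Δl = ±1, so l_f ∈ {-1, 1}; with 0 ≤ l_f ≤ n_f−1 = 5, the allowed l_f values are {1}.
For l_f = 1: m_f ∈ {m_i−1, m_i, m_i+1} ∩ [−1, 1] = {-1, 0, 1} → 3 states.
Total: 3.

3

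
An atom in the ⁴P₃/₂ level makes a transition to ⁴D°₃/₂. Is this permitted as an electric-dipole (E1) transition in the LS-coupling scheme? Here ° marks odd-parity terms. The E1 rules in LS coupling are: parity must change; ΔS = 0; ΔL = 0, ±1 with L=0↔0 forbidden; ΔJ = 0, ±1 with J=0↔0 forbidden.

allowed

ΔL = 0, ±1 (not L=0↔0): L: 1 → 2, ΔL = +1 — ✓.
ΔJ = 0, ±1 (not J=0↔0): J: 3/2 → 3/2, ΔJ = +0 — ✓.
ΔS = 0: S: 3/2 → 3/2 — ✓.
Parity must change: even → odd — ✓.
All four E1 rules are satisfied.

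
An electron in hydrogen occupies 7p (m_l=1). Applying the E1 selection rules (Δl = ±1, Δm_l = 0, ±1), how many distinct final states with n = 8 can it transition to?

4

E1 requires Δl = ±1, so l_f ∈ {0, 2}; with 0 ≤ l_f ≤ n_f−1 = 7, the allowed l_f values are {0, 2}.
For l_f = 0: m_f ∈ {m_i−1, m_i, m_i+1} ∩ [−0, 0] = {0} → 1 state.
For l_f = 2: m_f ∈ {m_i−1, m_i, m_i+1} ∩ [−2, 2] = {0, 1, 2} → 3 states.
Total: 4.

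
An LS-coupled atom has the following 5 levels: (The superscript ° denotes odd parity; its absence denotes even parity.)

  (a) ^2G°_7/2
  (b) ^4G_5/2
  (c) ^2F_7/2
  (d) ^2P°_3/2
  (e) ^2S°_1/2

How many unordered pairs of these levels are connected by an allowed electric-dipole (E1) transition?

(a)–(b): forbidden (ΔS).
(a)–(c): allowed.
(a)–(d): forbidden (parity, ΔL, ΔJ).
(a)–(e): forbidden (parity, ΔL, ΔJ).
(b)–(c): forbidden (parity, ΔS).
(b)–(d): forbidden (ΔS, ΔL).
(b)–(e): forbidden (ΔS, ΔL, ΔJ).
(c)–(d): forbidden (ΔL, ΔJ).
(c)–(e): forbidden (ΔL, ΔJ).
(d)–(e): forbidden (parity).
Allowed pairs: 1 of 10.

1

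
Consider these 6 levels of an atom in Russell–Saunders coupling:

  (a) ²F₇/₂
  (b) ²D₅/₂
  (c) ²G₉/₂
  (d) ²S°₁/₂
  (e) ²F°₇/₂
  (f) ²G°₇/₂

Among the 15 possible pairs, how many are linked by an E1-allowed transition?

5

(a)–(b): forbidden (parity).
(a)–(c): forbidden (parity).
(a)–(d): forbidden (ΔL, ΔJ).
(a)–(e): allowed.
(a)–(f): allowed.
(b)–(c): forbidden (parity, ΔL, ΔJ).
(b)–(d): forbidden (ΔL, ΔJ).
(b)–(e): allowed.
(b)–(f): forbidden (ΔL).
(c)–(d): forbidden (ΔL, ΔJ).
(c)–(e): allowed.
(c)–(f): allowed.
(d)–(e): forbidden (parity, ΔL, ΔJ).
(d)–(f): forbidden (parity, ΔL, ΔJ).
(e)–(f): forbidden (parity).
Allowed pairs: 5 of 15.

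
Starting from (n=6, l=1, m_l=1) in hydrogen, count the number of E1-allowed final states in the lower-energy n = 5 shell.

E1 requires Δl = ±1, so l_f ∈ {0, 2}; with 0 ≤ l_f ≤ n_f−1 = 4, the allowed l_f values are {0, 2}.
For l_f = 0: m_f ∈ {m_i−1, m_i, m_i+1} ∩ [−0, 0] = {0} → 1 state.
For l_f = 2: m_f ∈ {m_i−1, m_i, m_i+1} ∩ [−2, 2] = {0, 1, 2} → 3 states.
Total: 4.

4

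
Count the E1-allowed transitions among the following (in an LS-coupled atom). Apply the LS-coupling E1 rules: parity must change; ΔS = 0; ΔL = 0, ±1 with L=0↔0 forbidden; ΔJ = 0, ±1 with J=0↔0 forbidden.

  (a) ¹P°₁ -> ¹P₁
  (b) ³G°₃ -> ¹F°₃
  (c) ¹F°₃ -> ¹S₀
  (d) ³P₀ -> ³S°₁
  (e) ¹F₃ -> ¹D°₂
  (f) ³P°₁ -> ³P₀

(a) allowed
(b) forbidden (parity, ΔS fail)
(c) forbidden (ΔL, ΔJ fail)
(d) allowed
(e) allowed
(f) allowed
Total allowed: 4 of 6.

4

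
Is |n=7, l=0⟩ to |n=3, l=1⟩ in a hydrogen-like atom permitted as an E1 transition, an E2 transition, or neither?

Δl = 1 − 0 = +1; l_i + l_f = 1.
E1 (Δl = ±1): satisfied.
E2 (Δl = 0,±2, l_i+l_f ≥ 2): not satisfied.

E1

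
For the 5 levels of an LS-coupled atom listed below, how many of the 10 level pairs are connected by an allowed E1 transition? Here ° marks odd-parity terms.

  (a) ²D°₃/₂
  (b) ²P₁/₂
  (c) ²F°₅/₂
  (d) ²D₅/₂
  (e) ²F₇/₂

4

(a)–(b): allowed.
(a)–(c): forbidden (parity).
(a)–(d): allowed.
(a)–(e): forbidden (ΔJ).
(b)–(c): forbidden (ΔL, ΔJ).
(b)–(d): forbidden (parity, ΔJ).
(b)–(e): forbidden (parity, ΔL, ΔJ).
(c)–(d): allowed.
(c)–(e): allowed.
(d)–(e): forbidden (parity).
Allowed pairs: 4 of 10.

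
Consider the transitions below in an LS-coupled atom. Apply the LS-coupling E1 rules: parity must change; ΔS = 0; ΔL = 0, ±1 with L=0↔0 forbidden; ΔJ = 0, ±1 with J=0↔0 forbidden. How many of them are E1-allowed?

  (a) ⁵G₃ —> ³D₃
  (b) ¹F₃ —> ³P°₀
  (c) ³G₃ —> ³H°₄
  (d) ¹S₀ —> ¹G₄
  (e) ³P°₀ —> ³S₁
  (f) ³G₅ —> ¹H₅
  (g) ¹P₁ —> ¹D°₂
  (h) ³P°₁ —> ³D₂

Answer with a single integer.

4

(a) forbidden (parity, ΔS, ΔL fail)
(b) forbidden (ΔS, ΔL, ΔJ fail)
(c) allowed
(d) forbidden (parity, ΔL, ΔJ fail)
(e) allowed
(f) forbidden (parity, ΔS fail)
(g) allowed
(h) allowed
Total allowed: 4 of 8.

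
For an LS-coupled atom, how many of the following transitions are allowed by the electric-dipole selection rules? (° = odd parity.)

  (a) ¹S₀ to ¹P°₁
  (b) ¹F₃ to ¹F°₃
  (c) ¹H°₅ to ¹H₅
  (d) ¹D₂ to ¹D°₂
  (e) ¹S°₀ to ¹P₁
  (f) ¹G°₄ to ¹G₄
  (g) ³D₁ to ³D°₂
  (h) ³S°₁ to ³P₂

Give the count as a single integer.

8

(a) allowed
(b) allowed
(c) allowed
(d) allowed
(e) allowed
(f) allowed
(g) allowed
(h) allowed
Total allowed: 8 of 8.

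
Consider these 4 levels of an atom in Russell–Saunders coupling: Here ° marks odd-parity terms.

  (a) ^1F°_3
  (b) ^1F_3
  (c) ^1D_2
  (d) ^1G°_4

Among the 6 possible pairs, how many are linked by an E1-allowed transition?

3

(a)–(b): allowed.
(a)–(c): allowed.
(a)–(d): forbidden (parity).
(b)–(c): forbidden (parity).
(b)–(d): allowed.
(c)–(d): forbidden (ΔL, ΔJ).
Allowed pairs: 3 of 6.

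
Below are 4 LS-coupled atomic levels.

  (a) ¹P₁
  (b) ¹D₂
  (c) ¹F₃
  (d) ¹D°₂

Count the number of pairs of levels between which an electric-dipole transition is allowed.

3

(a)–(b): forbidden (parity).
(a)–(c): forbidden (parity, ΔL, ΔJ).
(a)–(d): allowed.
(b)–(c): forbidden (parity).
(b)–(d): allowed.
(c)–(d): allowed.
Allowed pairs: 3 of 6.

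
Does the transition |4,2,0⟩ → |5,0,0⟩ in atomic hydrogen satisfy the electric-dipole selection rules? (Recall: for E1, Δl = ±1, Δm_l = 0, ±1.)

l: 2 → 0 (Δl = -2). Δl = ±1 ✗.
m_l: 0 → 0 (Δm_l = +0). |Δm_l| ≤ 1 ✓.
The transition is electric-dipole forbidden.

forbidden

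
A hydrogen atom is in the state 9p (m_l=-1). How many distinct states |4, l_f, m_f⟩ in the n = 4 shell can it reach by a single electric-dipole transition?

E1 requires Δl = ±1, so l_f ∈ {0, 2}; with 0 ≤ l_f ≤ n_f−1 = 3, the allowed l_f values are {0, 2}.
For l_f = 0: m_f ∈ {m_i−1, m_i, m_i+1} ∩ [−0, 0] = {0} → 1 state.
For l_f = 2: m_f ∈ {m_i−1, m_i, m_i+1} ∩ [−2, 2] = {-2, -1, 0} → 3 states.
Total: 4.

4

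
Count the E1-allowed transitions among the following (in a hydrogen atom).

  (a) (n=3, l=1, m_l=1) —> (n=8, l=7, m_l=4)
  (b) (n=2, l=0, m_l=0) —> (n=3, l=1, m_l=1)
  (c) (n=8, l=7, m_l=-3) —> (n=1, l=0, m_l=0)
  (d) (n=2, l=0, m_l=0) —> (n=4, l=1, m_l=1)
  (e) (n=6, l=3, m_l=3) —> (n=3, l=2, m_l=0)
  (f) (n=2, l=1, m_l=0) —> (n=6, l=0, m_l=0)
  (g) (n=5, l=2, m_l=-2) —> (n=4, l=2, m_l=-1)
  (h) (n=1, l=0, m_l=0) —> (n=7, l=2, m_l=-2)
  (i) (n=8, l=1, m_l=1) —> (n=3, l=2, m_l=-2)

(a) forbidden — Δl = +6 (E1 requires Δl = ±1); Δm_l = +3 (E1 requires Δm_l = 0, ±1)
(b) allowed
(c) forbidden — Δl = -7 (E1 requires Δl = ±1); Δm_l = +3 (E1 requires Δm_l = 0, ±1)
(d) allowed
(e) forbidden — Δm_l = -3 (E1 requires Δm_l = 0, ±1)
(f) allowed
(g) forbidden — Δl = +0 (E1 requires Δl = ±1)
(h) forbidden — Δl = +2 (E1 requires Δl = ±1); Δm_l = -2 (E1 requires Δm_l = 0, ±1)
(i) forbidden — Δm_l = -3 (E1 requires Δm_l = 0, ±1)
Total allowed: 3 of 9.

3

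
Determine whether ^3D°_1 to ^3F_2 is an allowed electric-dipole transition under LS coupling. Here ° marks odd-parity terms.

Parity must change: odd → even — passes.
ΔS = 0: S: 1 → 1 — passes.
ΔL = 0, ±1 (not L=0↔0): L: 2 → 3, ΔL = +1 — passes.
ΔJ = 0, ±1 (not J=0↔0): J: 1 → 2, ΔJ = +1 — passes.
All four E1 rules are satisfied.

allowed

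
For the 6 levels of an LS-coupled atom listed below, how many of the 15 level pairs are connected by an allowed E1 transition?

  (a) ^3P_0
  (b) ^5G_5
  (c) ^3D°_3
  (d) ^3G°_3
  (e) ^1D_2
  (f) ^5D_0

(a)–(b): forbidden (parity, ΔS, ΔL, ΔJ).
(a)–(c): forbidden (ΔJ).
(a)–(d): forbidden (ΔL, ΔJ).
(a)–(e): forbidden (parity, ΔS, ΔJ).
(a)–(f): forbidden (parity, ΔS, ΔJ).
(b)–(c): forbidden (ΔS, ΔL, ΔJ).
(b)–(d): forbidden (ΔS, ΔJ).
(b)–(e): forbidden (parity, ΔS, ΔL, ΔJ).
(b)–(f): forbidden (parity, ΔL, ΔJ).
(c)–(d): forbidden (parity, ΔL).
(c)–(e): forbidden (ΔS).
(c)–(f): forbidden (ΔS, ΔJ).
(d)–(e): forbidden (ΔS, ΔL).
(d)–(f): forbidden (ΔS, ΔL, ΔJ).
(e)–(f): forbidden (parity, ΔS, ΔJ).
Allowed pairs: 0 of 15.

0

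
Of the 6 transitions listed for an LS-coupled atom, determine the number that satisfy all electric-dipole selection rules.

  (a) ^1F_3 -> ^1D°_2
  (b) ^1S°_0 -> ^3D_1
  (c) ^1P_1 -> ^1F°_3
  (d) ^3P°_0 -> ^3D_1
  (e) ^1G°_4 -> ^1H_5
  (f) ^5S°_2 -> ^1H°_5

(a) allowed
(b) forbidden (ΔS, ΔL fail)
(c) forbidden (ΔL, ΔJ fail)
(d) allowed
(e) allowed
(f) forbidden (parity, ΔS, ΔL, ΔJ fail)
Total allowed: 3 of 6.

3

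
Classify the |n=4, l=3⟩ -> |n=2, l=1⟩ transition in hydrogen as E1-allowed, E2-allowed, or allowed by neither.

Δl = 1 − 3 = -2; l_i + l_f = 4.
E1 (Δl = ±1): not satisfied.
E2 (Δl = 0,±2, l_i+l_f ≥ 2): satisfied.

E2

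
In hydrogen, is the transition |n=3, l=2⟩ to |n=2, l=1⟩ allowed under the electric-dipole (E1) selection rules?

Δl = 1 − 2 = -1; the E1 rule Δl = ±1 is ok.
All E1 selection rules are satisfied.

allowed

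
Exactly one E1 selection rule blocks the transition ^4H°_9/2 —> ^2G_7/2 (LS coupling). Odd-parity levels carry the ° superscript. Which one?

the ΔS = 0 rule

Parity must change: odd → even — satisfied.
ΔS = 0: S: 3/2 → 1/2 — violated.
ΔL = 0, ±1 (not L=0↔0): L: 5 → 4, ΔL = -1 — satisfied.
ΔJ = 0, ±1 (not J=0↔0): J: 9/2 → 7/2, ΔJ = -1 — satisfied.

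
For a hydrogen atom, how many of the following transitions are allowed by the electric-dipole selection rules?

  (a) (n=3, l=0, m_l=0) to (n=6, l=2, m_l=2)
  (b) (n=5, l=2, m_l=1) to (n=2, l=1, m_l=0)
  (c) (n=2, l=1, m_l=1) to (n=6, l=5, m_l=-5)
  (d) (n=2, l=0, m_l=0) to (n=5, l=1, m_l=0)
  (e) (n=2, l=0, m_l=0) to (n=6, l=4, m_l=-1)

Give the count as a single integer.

2

(a) forbidden — Δl = +2 (E1 requires Δl = ±1); Δm_l = +2 (E1 requires Δm_l = 0, ±1)
(b) allowed
(c) forbidden — Δl = +4 (E1 requires Δl = ±1); Δm_l = -6 (E1 requires Δm_l = 0, ±1)
(d) allowed
(e) forbidden — Δl = +4 (E1 requires Δl = ±1)
Total allowed: 2 of 5.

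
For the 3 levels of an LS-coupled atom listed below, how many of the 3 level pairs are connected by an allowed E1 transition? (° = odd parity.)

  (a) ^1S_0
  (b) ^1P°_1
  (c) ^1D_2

2

(a)–(b): allowed.
(a)–(c): forbidden (parity, ΔL, ΔJ).
(b)–(c): allowed.
Allowed pairs: 2 of 3.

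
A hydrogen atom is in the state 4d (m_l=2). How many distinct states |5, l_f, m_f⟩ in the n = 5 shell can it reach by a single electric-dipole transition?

E1 requires Δl = ±1, so l_f ∈ {1, 3}; with 0 ≤ l_f ≤ n_f−1 = 4, the allowed l_f values are {1, 3}.
For l_f = 1: m_f ∈ {m_i−1, m_i, m_i+1} ∩ [−1, 1] = {1} → 1 state.
For l_f = 3: m_f ∈ {m_i−1, m_i, m_i+1} ∩ [−3, 3] = {1, 2, 3} → 3 states.
Total: 4.

4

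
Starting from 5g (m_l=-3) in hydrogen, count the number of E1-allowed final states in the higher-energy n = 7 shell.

5

E1 requires Δl = ±1, so l_f ∈ {3, 5}; with 0 ≤ l_f ≤ n_f−1 = 6, the allowed l_f values are {3, 5}.
For l_f = 3: m_f ∈ {m_i−1, m_i, m_i+1} ∩ [−3, 3] = {-3, -2} → 2 states.
For l_f = 5: m_f ∈ {m_i−1, m_i, m_i+1} ∩ [−5, 5] = {-4, -3, -2} → 3 states.
Total: 5.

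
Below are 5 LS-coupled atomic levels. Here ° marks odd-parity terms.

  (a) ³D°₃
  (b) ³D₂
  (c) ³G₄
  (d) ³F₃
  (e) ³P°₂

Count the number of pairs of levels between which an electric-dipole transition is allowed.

(a)–(b): allowed.
(a)–(c): forbidden (ΔL).
(a)–(d): allowed.
(a)–(e): forbidden (parity).
(b)–(c): forbidden (parity, ΔL, ΔJ).
(b)–(d): forbidden (parity).
(b)–(e): allowed.
(c)–(d): forbidden (parity).
(c)–(e): forbidden (ΔL, ΔJ).
(d)–(e): forbidden (ΔL).
Allowed pairs: 3 of 10.

3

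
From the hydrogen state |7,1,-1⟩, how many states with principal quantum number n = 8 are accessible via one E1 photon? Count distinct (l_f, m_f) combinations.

4

E1 requires Δl = ±1, so l_f ∈ {0, 2}; with 0 ≤ l_f ≤ n_f−1 = 7, the allowed l_f values are {0, 2}.
For l_f = 0: m_f ∈ {m_i−1, m_i, m_i+1} ∩ [−0, 0] = {0} → 1 state.
For l_f = 2: m_f ∈ {m_i−1, m_i, m_i+1} ∩ [−2, 2] = {-2, -1, 0} → 3 states.
Total: 4.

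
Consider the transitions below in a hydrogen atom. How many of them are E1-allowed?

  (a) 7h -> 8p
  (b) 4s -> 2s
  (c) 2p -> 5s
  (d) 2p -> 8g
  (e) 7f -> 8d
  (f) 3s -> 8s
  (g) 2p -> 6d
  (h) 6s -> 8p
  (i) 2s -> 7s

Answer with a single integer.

4

(a) forbidden — Δl = -4 (E1 requires Δl = ±1)
(b) forbidden — Δl = +0 (E1 requires Δl = ±1)
(c) allowed
(d) forbidden — Δl = +3 (E1 requires Δl = ±1)
(e) allowed
(f) forbidden — Δl = +0 (E1 requires Δl = ±1)
(g) allowed
(h) allowed
(i) forbidden — Δl = +0 (E1 requires Δl = ±1)
Total allowed: 4 of 9.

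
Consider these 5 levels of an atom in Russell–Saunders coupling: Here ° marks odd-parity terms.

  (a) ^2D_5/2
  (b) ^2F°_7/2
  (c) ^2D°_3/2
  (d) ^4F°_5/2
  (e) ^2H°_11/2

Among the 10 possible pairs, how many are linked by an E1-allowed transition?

(a)–(b): allowed.
(a)–(c): allowed.
(a)–(d): forbidden (ΔS).
(a)–(e): forbidden (ΔL, ΔJ).
(b)–(c): forbidden (parity, ΔJ).
(b)–(d): forbidden (parity, ΔS).
(b)–(e): forbidden (parity, ΔL, ΔJ).
(c)–(d): forbidden (parity, ΔS).
(c)–(e): forbidden (parity, ΔL, ΔJ).
(d)–(e): forbidden (parity, ΔS, ΔL, ΔJ).
Allowed pairs: 2 of 10.

2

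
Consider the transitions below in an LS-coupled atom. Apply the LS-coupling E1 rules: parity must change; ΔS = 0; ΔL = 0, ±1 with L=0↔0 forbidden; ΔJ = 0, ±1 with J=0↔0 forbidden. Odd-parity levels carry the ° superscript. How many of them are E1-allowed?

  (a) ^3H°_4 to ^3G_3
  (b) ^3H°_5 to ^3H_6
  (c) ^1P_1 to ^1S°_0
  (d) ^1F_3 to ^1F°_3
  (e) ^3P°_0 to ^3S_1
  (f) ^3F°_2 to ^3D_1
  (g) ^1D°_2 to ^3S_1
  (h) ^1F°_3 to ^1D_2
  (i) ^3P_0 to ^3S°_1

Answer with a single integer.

(a) allowed
(b) allowed
(c) allowed
(d) allowed
(e) allowed
(f) allowed
(g) forbidden (ΔS, ΔL fail)
(h) allowed
(i) allowed
Total allowed: 8 of 9.

8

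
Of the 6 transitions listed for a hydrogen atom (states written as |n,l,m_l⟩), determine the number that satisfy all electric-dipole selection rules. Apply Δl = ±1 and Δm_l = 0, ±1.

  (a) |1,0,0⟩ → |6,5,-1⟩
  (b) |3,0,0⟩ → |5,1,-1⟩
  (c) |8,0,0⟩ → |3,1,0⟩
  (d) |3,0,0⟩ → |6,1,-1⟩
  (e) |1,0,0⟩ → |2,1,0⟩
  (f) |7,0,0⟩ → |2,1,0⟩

(a) forbidden — Δl = +5 (E1 requires Δl = ±1)
(b) allowed
(c) allowed
(d) allowed
(e) allowed
(f) allowed
Total allowed: 5 of 6.

5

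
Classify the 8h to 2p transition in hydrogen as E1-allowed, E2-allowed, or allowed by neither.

neither

Δl = 1 − 5 = -4; l_i + l_f = 6.
E1 (Δl = ±1): not satisfied.
E2 (Δl = 0,±2, l_i+l_f ≥ 2): not satisfied.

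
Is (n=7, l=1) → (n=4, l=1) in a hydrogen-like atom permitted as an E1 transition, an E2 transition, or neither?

Δl = 1 − 1 = +0; l_i + l_f = 2.
E1 (Δl = ±1): not satisfied.
E2 (Δl = 0,±2, l_i+l_f ≥ 2): satisfied.

E2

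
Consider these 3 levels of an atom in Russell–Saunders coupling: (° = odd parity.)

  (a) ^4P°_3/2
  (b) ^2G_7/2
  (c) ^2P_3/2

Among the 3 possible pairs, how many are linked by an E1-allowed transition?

0

(a)–(b): forbidden (ΔS, ΔL, ΔJ).
(a)–(c): forbidden (ΔS).
(b)–(c): forbidden (parity, ΔL, ΔJ).
Allowed pairs: 0 of 3.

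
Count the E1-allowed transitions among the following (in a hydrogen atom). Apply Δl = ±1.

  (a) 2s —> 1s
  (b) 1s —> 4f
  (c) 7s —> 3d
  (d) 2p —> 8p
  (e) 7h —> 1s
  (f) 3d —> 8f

1

(a) forbidden — Δl = +0 (E1 requires Δl = ±1)
(b) forbidden — Δl = +3 (E1 requires Δl = ±1)
(c) forbidden — Δl = +2 (E1 requires Δl = ±1)
(d) forbidden — Δl = +0 (E1 requires Δl = ±1)
(e) forbidden — Δl = -5 (E1 requires Δl = ±1)
(f) allowed
Total allowed: 1 of 6.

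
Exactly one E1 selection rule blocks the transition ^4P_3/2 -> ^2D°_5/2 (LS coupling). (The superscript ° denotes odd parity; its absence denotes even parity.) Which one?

the ΔS = 0 rule

ΔJ = 0, ±1 (not J=0↔0): J: 3/2 → 5/2, ΔJ = +1 — satisfied.
ΔL = 0, ±1 (not L=0↔0): L: 1 → 2, ΔL = +1 — satisfied.
ΔS = 0: S: 3/2 → 1/2 — violated.
Parity must change: even → odd — satisfied.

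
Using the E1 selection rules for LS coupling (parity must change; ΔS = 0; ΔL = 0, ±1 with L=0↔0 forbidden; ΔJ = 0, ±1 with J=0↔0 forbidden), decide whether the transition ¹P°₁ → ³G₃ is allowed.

Parity must change: odd → even — ✓.
ΔS = 0: S: 0 → 1 — ✗.
ΔL = 0, ±1 (not L=0↔0): L: 1 → 4, ΔL = +3 — ✗.
ΔJ = 0, ±1 (not J=0↔0): J: 1 → 3, ΔJ = +2 — ✗.
Rule(s) violated: ΔS, ΔL, ΔJ.

forbidden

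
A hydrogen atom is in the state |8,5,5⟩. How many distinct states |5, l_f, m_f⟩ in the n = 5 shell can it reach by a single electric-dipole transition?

1

E1 requires Δl = ±1, so l_f ∈ {4, 6}; with 0 ≤ l_f ≤ n_f−1 = 4, the allowed l_f values are {4}.
For l_f = 4: m_f ∈ {m_i−1, m_i, m_i+1} ∩ [−4, 4] = {4} → 1 state.
Total: 1.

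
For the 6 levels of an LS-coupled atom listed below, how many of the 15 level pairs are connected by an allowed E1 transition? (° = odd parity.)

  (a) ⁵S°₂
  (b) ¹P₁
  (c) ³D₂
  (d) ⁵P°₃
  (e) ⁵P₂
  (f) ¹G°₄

2

(a)–(b): forbidden (ΔS).
(a)–(c): forbidden (ΔS, ΔL).
(a)–(d): forbidden (parity).
(a)–(e): allowed.
(a)–(f): forbidden (parity, ΔS, ΔL, ΔJ).
(b)–(c): forbidden (parity, ΔS).
(b)–(d): forbidden (ΔS, ΔJ).
(b)–(e): forbidden (parity, ΔS).
(b)–(f): forbidden (ΔL, ΔJ).
(c)–(d): forbidden (ΔS).
(c)–(e): forbidden (parity, ΔS).
(c)–(f): forbidden (ΔS, ΔL, ΔJ).
(d)–(e): allowed.
(d)–(f): forbidden (parity, ΔS, ΔL).
(e)–(f): forbidden (ΔS, ΔL, ΔJ).
Allowed pairs: 2 of 15.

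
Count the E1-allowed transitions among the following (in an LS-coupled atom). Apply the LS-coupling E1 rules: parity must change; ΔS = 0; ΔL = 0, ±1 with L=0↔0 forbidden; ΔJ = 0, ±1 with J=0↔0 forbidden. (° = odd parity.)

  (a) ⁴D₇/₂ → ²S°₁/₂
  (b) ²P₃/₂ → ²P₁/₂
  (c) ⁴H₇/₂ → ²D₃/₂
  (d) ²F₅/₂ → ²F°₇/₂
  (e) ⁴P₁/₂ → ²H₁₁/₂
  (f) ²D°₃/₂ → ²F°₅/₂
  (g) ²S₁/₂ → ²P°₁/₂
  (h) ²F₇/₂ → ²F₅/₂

2

(a) forbidden (ΔS, ΔL, ΔJ fail)
(b) forbidden (parity fails)
(c) forbidden (parity, ΔS, ΔL, ΔJ fail)
(d) allowed
(e) forbidden (parity, ΔS, ΔL, ΔJ fail)
(f) forbidden (parity fails)
(g) allowed
(h) forbidden (parity fails)
Total allowed: 2 of 8.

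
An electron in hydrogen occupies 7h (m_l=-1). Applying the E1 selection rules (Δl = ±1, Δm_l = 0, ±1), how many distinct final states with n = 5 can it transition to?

3

E1 requires Δl = ±1, so l_f ∈ {4, 6}; with 0 ≤ l_f ≤ n_f−1 = 4, the allowed l_f values are {4}.
For l_f = 4: m_f ∈ {m_i−1, m_i, m_i+1} ∩ [−4, 4] = {-2, -1, 0} → 3 states.
Total: 3.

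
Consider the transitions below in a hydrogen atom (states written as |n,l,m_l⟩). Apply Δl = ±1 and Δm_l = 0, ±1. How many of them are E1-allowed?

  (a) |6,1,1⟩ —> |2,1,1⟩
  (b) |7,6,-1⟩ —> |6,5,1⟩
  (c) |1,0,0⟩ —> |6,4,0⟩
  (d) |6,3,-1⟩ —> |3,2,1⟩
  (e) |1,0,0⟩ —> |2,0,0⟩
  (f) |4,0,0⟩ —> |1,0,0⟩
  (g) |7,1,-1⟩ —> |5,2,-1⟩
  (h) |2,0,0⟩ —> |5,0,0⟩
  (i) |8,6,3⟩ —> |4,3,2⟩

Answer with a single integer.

(a) forbidden — Δl = +0 (E1 requires Δl = ±1)
(b) forbidden — Δm_l = +2 (E1 requires Δm_l = 0, ±1)
(c) forbidden — Δl = +4 (E1 requires Δl = ±1)
(d) forbidden — Δm_l = +2 (E1 requires Δm_l = 0, ±1)
(e) forbidden — Δl = +0 (E1 requires Δl = ±1)
(f) forbidden — Δl = +0 (E1 requires Δl = ±1)
(g) allowed
(h) forbidden — Δl = +0 (E1 requires Δl = ±1)
(i) forbidden — Δl = -3 (E1 requires Δl = ±1)
Total allowed: 1 of 9.

1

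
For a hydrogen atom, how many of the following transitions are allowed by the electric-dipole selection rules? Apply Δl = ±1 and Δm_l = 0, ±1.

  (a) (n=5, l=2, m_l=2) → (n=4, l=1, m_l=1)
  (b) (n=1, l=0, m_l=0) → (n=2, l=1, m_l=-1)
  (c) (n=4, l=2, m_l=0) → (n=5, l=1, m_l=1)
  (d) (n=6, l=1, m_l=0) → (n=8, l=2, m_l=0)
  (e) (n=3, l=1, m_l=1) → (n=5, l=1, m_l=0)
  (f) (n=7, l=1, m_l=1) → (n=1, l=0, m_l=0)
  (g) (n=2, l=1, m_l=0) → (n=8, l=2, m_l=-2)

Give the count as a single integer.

5

(a) allowed
(b) allowed
(c) allowed
(d) allowed
(e) forbidden — Δl = +0 (E1 requires Δl = ±1)
(f) allowed
(g) forbidden — Δm_l = -2 (E1 requires Δm_l = 0, ±1)
Total allowed: 5 of 7.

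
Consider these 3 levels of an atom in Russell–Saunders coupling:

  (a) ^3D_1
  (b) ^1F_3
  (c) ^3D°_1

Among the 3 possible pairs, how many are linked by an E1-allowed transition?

(a)–(b): forbidden (parity, ΔS, ΔJ).
(a)–(c): allowed.
(b)–(c): forbidden (ΔS, ΔJ).
Allowed pairs: 1 of 3.

1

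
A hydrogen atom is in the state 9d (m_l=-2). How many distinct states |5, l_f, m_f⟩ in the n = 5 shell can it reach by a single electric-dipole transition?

4

E1 requires Δl = ±1, so l_f ∈ {1, 3}; with 0 ≤ l_f ≤ n_f−1 = 4, the allowed l_f values are {1, 3}.
For l_f = 1: m_f ∈ {m_i−1, m_i, m_i+1} ∩ [−1, 1] = {-1} → 1 state.
For l_f = 3: m_f ∈ {m_i−1, m_i, m_i+1} ∩ [−3, 3] = {-3, -2, -1} → 3 states.
Total: 4.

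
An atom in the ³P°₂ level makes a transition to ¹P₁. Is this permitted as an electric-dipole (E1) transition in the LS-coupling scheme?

ΔJ = 0, ±1 (not J=0↔0): J: 2 → 1, ΔJ = -1 — passes.
ΔS = 0: S: 1 → 0 — fails.
Parity must change: odd → even — passes.
ΔL = 0, ±1 (not L=0↔0): L: 1 → 1, ΔL = +0 — passes.
Rule(s) violated: ΔS.

forbidden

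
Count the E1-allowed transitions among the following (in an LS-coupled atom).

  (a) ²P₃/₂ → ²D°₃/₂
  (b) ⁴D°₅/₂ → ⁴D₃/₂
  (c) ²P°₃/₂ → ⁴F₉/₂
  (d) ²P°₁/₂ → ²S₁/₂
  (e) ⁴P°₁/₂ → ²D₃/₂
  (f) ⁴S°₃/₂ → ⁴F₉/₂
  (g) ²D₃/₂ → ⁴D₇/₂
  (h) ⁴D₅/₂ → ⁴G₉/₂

3

(a) allowed
(b) allowed
(c) forbidden (ΔS, ΔL, ΔJ fail)
(d) allowed
(e) forbidden (ΔS fails)
(f) forbidden (ΔL, ΔJ fail)
(g) forbidden (parity, ΔS, ΔJ fail)
(h) forbidden (parity, ΔL, ΔJ fail)
Total allowed: 3 of 8.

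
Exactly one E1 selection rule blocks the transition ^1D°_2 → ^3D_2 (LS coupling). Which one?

Initial level: S=0, L=2, J=2, parity odd. Final level: S=1, L=2, J=2, parity even.
Parity must change: odd → even — ✓.
ΔS = 0: S: 0 → 1 — ✗.
ΔL = 0, ±1 (not L=0↔0): L: 2 → 2, ΔL = +0 — ✓.
ΔJ = 0, ±1 (not J=0↔0): J: 2 → 2, ΔJ = +0 — ✓.

the ΔS = 0 rule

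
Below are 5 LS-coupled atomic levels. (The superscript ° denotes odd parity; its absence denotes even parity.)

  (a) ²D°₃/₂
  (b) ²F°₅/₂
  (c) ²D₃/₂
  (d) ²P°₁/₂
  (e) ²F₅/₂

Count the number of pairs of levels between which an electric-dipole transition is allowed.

(a)–(b): forbidden (parity).
(a)–(c): allowed.
(a)–(d): forbidden (parity).
(a)–(e): allowed.
(b)–(c): allowed.
(b)–(d): forbidden (parity, ΔL, ΔJ).
(b)–(e): allowed.
(c)–(d): allowed.
(c)–(e): forbidden (parity).
(d)–(e): forbidden (ΔL, ΔJ).
Allowed pairs: 5 of 10.

5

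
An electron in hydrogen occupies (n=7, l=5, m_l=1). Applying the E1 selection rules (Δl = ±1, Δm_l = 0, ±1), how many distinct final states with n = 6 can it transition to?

E1 requires Δl = ±1, so l_f ∈ {4, 6}; with 0 ≤ l_f ≤ n_f−1 = 5, the allowed l_f values are {4}.
For l_f = 4: m_f ∈ {m_i−1, m_i, m_i+1} ∩ [−4, 4] = {0, 1, 2} → 3 states.
Total: 3.

3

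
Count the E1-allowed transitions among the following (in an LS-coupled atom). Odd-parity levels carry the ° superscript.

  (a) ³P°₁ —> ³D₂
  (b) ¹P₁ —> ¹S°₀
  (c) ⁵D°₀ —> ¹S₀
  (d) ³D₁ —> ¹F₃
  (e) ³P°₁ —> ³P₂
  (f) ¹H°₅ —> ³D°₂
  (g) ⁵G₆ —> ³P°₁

3

(a) allowed
(b) allowed
(c) forbidden (ΔS, ΔL, ΔJ fail)
(d) forbidden (parity, ΔS, ΔJ fail)
(e) allowed
(f) forbidden (parity, ΔS, ΔL, ΔJ fail)
(g) forbidden (ΔS, ΔL, ΔJ fail)
Total allowed: 3 of 7.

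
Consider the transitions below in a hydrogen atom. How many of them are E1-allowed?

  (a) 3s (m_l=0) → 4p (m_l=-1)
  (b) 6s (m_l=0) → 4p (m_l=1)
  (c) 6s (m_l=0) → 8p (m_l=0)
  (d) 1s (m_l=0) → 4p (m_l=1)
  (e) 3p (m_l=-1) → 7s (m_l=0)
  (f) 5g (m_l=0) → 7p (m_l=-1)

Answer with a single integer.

(a) allowed
(b) allowed
(c) allowed
(d) allowed
(e) allowed
(f) forbidden — Δl = -3 (E1 requires Δl = ±1)
Total allowed: 5 of 6.

5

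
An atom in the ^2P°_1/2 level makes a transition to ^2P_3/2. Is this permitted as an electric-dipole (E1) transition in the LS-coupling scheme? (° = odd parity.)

allowed

Initial level: S=1/2, L=1, J=1/2, parity odd. Final level: S=1/2, L=1, J=3/2, parity even.
Parity must change: odd → even — satisfied.
ΔS = 0: S: 1/2 → 1/2 — satisfied.
ΔL = 0, ±1 (not L=0↔0): L: 1 → 1, ΔL = +0 — satisfied.
ΔJ = 0, ±1 (not J=0↔0): J: 1/2 → 3/2, ΔJ = +1 — satisfied.
All four E1 rules are satisfied.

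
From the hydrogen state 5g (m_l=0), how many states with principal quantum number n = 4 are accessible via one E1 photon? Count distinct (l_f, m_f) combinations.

3

E1 requires Δl = ±1, so l_f ∈ {3, 5}; with 0 ≤ l_f ≤ n_f−1 = 3, the allowed l_f values are {3}.
For l_f = 3: m_f ∈ {m_i−1, m_i, m_i+1} ∩ [−3, 3] = {-1, 0, 1} → 3 states.
Total: 3.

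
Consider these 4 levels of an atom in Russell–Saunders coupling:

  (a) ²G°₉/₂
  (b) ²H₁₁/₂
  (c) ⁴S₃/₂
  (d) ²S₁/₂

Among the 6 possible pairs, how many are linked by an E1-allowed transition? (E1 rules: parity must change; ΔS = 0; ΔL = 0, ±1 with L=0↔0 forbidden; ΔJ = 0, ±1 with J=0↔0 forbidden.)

1

(a)–(b): allowed.
(a)–(c): forbidden (ΔS, ΔL, ΔJ).
(a)–(d): forbidden (ΔL, ΔJ).
(b)–(c): forbidden (parity, ΔS, ΔL, ΔJ).
(b)–(d): forbidden (parity, ΔL, ΔJ).
(c)–(d): forbidden (parity, ΔS, ΔL).
Allowed pairs: 1 of 6.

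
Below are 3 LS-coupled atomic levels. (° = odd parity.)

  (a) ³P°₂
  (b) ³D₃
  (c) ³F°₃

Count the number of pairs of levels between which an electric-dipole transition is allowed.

(a)–(b): allowed.
(a)–(c): forbidden (parity, ΔL).
(b)–(c): allowed.
Allowed pairs: 2 of 3.

2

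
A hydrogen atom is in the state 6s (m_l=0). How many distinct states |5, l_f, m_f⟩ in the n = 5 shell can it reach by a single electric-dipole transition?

3

E1 requires Δl = ±1, so l_f ∈ {-1, 1}; with 0 ≤ l_f ≤ n_f−1 = 4, the allowed l_f values are {1}.
For l_f = 1: m_f ∈ {m_i−1, m_i, m_i+1} ∩ [−1, 1] = {-1, 0, 1} → 3 states.
Total: 3.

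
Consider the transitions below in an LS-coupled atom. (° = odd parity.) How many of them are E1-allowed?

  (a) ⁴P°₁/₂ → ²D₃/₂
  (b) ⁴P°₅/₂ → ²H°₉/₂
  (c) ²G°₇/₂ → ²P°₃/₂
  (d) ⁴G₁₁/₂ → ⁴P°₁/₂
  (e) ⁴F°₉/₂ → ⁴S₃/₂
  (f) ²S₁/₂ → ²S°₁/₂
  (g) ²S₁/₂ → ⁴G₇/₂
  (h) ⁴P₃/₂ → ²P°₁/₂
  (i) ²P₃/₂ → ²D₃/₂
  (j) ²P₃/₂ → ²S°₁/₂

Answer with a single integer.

1

(a) forbidden (ΔS fails)
(b) forbidden (parity, ΔS, ΔL, ΔJ fail)
(c) forbidden (parity, ΔL, ΔJ fail)
(d) forbidden (ΔL, ΔJ fail)
(e) forbidden (ΔL, ΔJ fail)
(f) forbidden (ΔL fails)
(g) forbidden (parity, ΔS, ΔL, ΔJ fail)
(h) forbidden (ΔS fails)
(i) forbidden (parity fails)
(j) allowed
Total allowed: 1 of 10.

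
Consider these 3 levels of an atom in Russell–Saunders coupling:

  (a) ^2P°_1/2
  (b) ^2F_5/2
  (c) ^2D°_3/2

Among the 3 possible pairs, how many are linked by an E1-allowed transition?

(a)–(b): forbidden (ΔL, ΔJ).
(a)–(c): forbidden (parity).
(b)–(c): allowed.
Allowed pairs: 1 of 3.

1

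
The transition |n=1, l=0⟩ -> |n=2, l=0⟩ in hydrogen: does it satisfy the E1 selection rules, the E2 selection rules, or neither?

Δl = 0 − 0 = +0; l_i + l_f = 0.
E1 (Δl = ±1): not satisfied.
E2 (Δl = 0,±2, l_i+l_f ≥ 2): not satisfied.

neither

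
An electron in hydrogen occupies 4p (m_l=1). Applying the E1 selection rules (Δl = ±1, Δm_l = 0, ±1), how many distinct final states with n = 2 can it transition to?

1

E1 requires Δl = ±1, so l_f ∈ {0, 2}; with 0 ≤ l_f ≤ n_f−1 = 1, the allowed l_f values are {0}.
For l_f = 0: m_f ∈ {m_i−1, m_i, m_i+1} ∩ [−0, 0] = {0} → 1 state.
Total: 1.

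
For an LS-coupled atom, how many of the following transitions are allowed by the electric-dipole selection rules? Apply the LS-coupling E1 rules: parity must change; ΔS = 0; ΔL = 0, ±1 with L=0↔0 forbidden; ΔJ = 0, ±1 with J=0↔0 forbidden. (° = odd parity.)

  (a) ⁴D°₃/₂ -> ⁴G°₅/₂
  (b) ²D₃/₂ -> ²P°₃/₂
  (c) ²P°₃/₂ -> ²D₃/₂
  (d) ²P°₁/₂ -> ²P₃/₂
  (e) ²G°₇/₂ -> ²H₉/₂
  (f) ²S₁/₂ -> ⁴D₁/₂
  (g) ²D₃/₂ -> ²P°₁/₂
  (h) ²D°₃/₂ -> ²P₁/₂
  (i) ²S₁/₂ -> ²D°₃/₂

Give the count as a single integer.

(a) forbidden (parity, ΔL fail)
(b) allowed
(c) allowed
(d) allowed
(e) allowed
(f) forbidden (parity, ΔS, ΔL fail)
(g) allowed
(h) allowed
(i) forbidden (ΔL fails)
Total allowed: 6 of 9.

6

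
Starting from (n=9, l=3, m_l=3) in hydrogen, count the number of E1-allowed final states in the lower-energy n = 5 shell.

4

E1 requires Δl = ±1, so l_f ∈ {2, 4}; with 0 ≤ l_f ≤ n_f−1 = 4, the allowed l_f values are {2, 4}.
For l_f = 2: m_f ∈ {m_i−1, m_i, m_i+1} ∩ [−2, 2] = {2} → 1 state.
For l_f = 4: m_f ∈ {m_i−1, m_i, m_i+1} ∩ [−4, 4] = {2, 3, 4} → 3 states.
Total: 4.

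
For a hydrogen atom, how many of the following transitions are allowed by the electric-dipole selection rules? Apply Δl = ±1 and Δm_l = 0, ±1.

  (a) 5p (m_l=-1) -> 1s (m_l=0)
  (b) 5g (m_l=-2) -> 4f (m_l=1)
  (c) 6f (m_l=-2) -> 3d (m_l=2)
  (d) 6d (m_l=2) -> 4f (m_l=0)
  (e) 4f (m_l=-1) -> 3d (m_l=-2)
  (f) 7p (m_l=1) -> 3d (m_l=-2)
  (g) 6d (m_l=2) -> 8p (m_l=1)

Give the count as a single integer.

3

(a) allowed
(b) forbidden — Δm_l = +3 (E1 requires Δm_l = 0, ±1)
(c) forbidden — Δm_l = +4 (E1 requires Δm_l = 0, ±1)
(d) forbidden — Δm_l = -2 (E1 requires Δm_l = 0, ±1)
(e) allowed
(f) forbidden — Δm_l = -3 (E1 requires Δm_l = 0, ±1)
(g) allowed
Total allowed: 3 of 7.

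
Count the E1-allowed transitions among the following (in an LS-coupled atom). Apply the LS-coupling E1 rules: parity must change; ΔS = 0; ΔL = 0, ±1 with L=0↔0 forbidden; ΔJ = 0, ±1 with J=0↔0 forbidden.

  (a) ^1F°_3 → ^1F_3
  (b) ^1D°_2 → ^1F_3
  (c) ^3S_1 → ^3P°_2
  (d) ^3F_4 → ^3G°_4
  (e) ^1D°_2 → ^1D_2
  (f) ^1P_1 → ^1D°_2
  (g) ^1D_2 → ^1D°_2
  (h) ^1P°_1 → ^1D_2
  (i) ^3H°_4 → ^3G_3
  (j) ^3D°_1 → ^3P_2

10

(a) allowed
(b) allowed
(c) allowed
(d) allowed
(e) allowed
(f) allowed
(g) allowed
(h) allowed
(i) allowed
(j) allowed
Total allowed: 10 of 10.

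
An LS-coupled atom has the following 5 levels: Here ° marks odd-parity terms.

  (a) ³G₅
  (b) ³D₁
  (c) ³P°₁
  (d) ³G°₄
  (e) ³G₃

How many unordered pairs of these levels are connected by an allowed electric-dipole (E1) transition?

3

(a)–(b): forbidden (parity, ΔL, ΔJ).
(a)–(c): forbidden (ΔL, ΔJ).
(a)–(d): allowed.
(a)–(e): forbidden (parity, ΔJ).
(b)–(c): allowed.
(b)–(d): forbidden (ΔL, ΔJ).
(b)–(e): forbidden (parity, ΔL, ΔJ).
(c)–(d): forbidden (parity, ΔL, ΔJ).
(c)–(e): forbidden (ΔL, ΔJ).
(d)–(e): allowed.
Allowed pairs: 3 of 10.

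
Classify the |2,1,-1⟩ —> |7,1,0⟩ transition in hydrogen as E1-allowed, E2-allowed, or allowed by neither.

E2

Δl = 1 − 1 = +0; l_i + l_f = 2.
Δm_l = +1.
E1 (Δl = ±1, |Δm_l| ≤ 1): not satisfied.
E2 (Δl = 0,±2, l_i+l_f ≥ 2, |Δm_l| ≤ 2): satisfied.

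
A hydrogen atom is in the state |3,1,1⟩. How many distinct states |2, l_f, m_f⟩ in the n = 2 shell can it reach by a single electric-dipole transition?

E1 requires Δl = ±1, so l_f ∈ {0, 2}; with 0 ≤ l_f ≤ n_f−1 = 1, the allowed l_f values are {0}.
For l_f = 0: m_f ∈ {m_i−1, m_i, m_i+1} ∩ [−0, 0] = {0} → 1 state.
Total: 1.

1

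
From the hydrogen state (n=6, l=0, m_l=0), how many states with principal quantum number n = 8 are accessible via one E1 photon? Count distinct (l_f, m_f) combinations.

3

E1 requires Δl = ±1, so l_f ∈ {-1, 1}; with 0 ≤ l_f ≤ n_f−1 = 7, the allowed l_f values are {1}.
For l_f = 1: m_f ∈ {m_i−1, m_i, m_i+1} ∩ [−1, 1] = {-1, 0, 1} → 3 states.
Total: 3.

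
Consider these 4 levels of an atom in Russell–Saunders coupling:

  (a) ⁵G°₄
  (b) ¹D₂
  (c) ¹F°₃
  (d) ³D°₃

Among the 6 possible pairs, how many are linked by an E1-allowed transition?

(a)–(b): forbidden (ΔS, ΔL, ΔJ).
(a)–(c): forbidden (parity, ΔS).
(a)–(d): forbidden (parity, ΔS, ΔL).
(b)–(c): allowed.
(b)–(d): forbidden (ΔS).
(c)–(d): forbidden (parity, ΔS).
Allowed pairs: 1 of 6.

1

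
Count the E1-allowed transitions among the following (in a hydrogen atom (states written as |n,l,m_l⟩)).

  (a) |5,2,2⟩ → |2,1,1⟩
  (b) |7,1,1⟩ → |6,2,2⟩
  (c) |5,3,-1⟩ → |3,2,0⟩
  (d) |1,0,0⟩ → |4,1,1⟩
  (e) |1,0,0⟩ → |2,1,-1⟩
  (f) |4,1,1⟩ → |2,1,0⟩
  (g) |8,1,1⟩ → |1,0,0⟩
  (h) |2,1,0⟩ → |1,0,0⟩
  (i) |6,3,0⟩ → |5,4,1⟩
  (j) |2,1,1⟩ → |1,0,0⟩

9

(a) allowed
(b) allowed
(c) allowed
(d) allowed
(e) allowed
(f) forbidden — Δl = +0 (E1 requires Δl = ±1)
(g) allowed
(h) allowed
(i) allowed
(j) allowed
Total allowed: 9 of 10.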